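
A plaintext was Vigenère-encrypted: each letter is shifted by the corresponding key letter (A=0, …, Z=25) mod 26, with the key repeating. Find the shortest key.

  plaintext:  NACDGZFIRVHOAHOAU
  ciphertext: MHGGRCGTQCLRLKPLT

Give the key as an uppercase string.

  i= 0: M-N = 25 → Z
  i= 1: H-A =  7 → H
  i= 2: G-C =  4 → E
  i= 3: G-D =  3 → D
  i= 4: R-G = 11 → L
  i= 5: C-Z =  3 → D
  i= 6: G-F =  1 → B
  i= 7: T-I = 11 → L
  i= 8: Q-R = 25 → Z
  i= 9: C-V =  7 → H
  i=10: L-H =  4 → E
  i=11: R-O =  3 → D
  i=12: L-A = 11 → L
  i=13: K-H =  3 → D
  i=14: P-O =  1 → B
  i=15: L-A = 11 → L
  i=16: T-U = 25 → Z
  shifts repeat with period 8: ZHEDLDBL

ZHEDLDBL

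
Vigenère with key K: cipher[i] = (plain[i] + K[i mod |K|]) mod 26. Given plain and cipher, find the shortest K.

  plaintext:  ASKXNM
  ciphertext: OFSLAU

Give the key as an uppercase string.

ONI

  i= 0: O-A = 14 → O
  i= 1: F-S = 13 → N
  i= 2: S-K =  8 → I
  i= 3: L-X = 14 → O
  i= 4: A-N = 13 → N
  i= 5: U-M =  8 → I
  shifts repeat with period 3: ONI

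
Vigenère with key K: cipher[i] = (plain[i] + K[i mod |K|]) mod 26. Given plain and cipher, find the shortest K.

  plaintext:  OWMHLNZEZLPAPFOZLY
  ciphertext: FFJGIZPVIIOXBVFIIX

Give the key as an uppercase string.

RJXZXMQ

  i= 0: F-O = 17 → R
  i= 1: F-W =  9 → J
  i= 2: J-M = 23 → X
  i= 3: G-H = 25 → Z
  i= 4: I-L = 23 → X
  i= 5: Z-N = 12 → M
  i= 6: P-Z = 16 → Q
  i= 7: V-E = 17 → R
  i= 8: I-Z =  9 → J
  i= 9: I-L = 23 → X
  i=10: O-P = 25 → Z
  i=11: X-A = 23 → X
  i=12: B-P = 12 → M
  i=13: V-F = 16 → Q
  i=14: F-O = 17 → R
  i=15: I-Z =  9 → J
  i=16: I-L = 23 → X
  i=17: X-Y = 25 → Z
  shifts repeat with period 7: RJXZXMQ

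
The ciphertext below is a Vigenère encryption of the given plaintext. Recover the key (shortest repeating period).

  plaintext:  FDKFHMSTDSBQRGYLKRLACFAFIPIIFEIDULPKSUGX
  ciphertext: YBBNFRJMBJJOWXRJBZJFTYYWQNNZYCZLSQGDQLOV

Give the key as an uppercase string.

  i= 0: Y-F = 19 → T
  i= 1: B-D = 24 → Y
  i= 2: B-K = 17 → R
  i= 3: N-F =  8 → I
  i= 4: F-H = 24 → Y
  i= 5: R-M =  5 → F
  i= 6: J-S = 17 → R
  i= 7: M-T = 19 → T
  i= 8: B-D = 24 → Y
  i= 9: J-S = 17 → R
  i=10: J-B =  8 → I
  i=11: O-Q = 24 → Y
  i=12: W-R =  5 → F
  i=13: X-G = 17 → R
  i=14: R-Y = 19 → T
  i=15: J-L = 24 → Y
  i=16: B-K = 17 → R
  i=17: Z-R =  8 → I
  i=18: J-L = 24 → Y
  i=19: F-A =  5 → F
  i=20: T-C = 17 → R
  i=21: Y-F = 19 → T
  i=22: Y-A = 24 → Y
  i=23: W-F = 17 → R
  i=24: Q-I =  8 → I
  i=25: N-P = 24 → Y
  i=26: N-I =  5 → F
  i=27: Z-I = 17 → R
  i=28: Y-F = 19 → T
  i=29: C-E = 24 → Y
  i=30: Z-I = 17 → R
  i=31: L-D =  8 → I
  i=32: S-U = 24 → Y
  i=33: Q-L =  5 → F
  i=34: G-P = 17 → R
  i=35: D-K = 19 → T
  i=36: Q-S = 24 → Y
  i=37: L-U = 17 → R
  i=38: O-G =  8 → I
  i=39: V-X = 24 → Y
  shifts repeat with period 7: TYRIYFR

TYRIYFR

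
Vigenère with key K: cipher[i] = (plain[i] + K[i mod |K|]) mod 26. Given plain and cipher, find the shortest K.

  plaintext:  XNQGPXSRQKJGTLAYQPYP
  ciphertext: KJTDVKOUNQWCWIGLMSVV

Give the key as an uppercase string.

NWDXG

  i= 0: K-X = 13 → N
  i= 1: J-N = 22 → W
  i= 2: T-Q =  3 → D
  i= 3: D-G = 23 → X
  i= 4: V-P =  6 → G
  i= 5: K-X = 13 → N
  i= 6: O-S = 22 → W
  i= 7: U-R =  3 → D
  i= 8: N-Q = 23 → X
  i= 9: Q-K =  6 → G
  i=10: W-J = 13 → N
  i=11: C-G = 22 → W
  i=12: W-T =  3 → D
  i=13: I-L = 23 → X
  i=14: G-A =  6 → G
  i=15: L-Y = 13 → N
  i=16: M-Q = 22 → W
  i=17: S-P =  3 → D
  i=18: V-Y = 23 → X
  i=19: V-P =  6 → G
  shifts repeat with period 5: NWDXG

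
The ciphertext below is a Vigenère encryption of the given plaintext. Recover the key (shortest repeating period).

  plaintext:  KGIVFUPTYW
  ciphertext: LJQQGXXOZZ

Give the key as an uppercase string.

  i= 0: L-K =  1 → B
  i= 1: J-G =  3 → D
  i= 2: Q-I =  8 → I
  i= 3: Q-V = 21 → V
  i= 4: G-F =  1 → B
  i= 5: X-U =  3 → D
  i= 6: X-P =  8 → I
  i= 7: O-T = 21 → V
  i= 8: Z-Y =  1 → B
  i= 9: Z-W =  3 → D
  shifts repeat with period 4: BDIV

BDIV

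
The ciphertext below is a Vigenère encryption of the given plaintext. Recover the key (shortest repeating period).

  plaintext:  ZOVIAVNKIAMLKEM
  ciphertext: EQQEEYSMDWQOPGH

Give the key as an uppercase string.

  i= 0: E-Z =  5 → F
  i= 1: Q-O =  2 → C
  i= 2: Q-V = 21 → V
  i= 3: E-I = 22 → W
  i= 4: E-A =  4 → E
  i= 5: Y-V =  3 → D
  i= 6: S-N =  5 → F
  i= 7: M-K =  2 → C
  i= 8: D-I = 21 → V
  i= 9: W-A = 22 → W
  i=10: Q-M =  4 → E
  i=11: O-L =  3 → D
  i=12: P-K =  5 → F
  i=13: G-E =  2 → C
  i=14: H-M = 21 → V
  shifts repeat with period 6: FCVWED

FCVWED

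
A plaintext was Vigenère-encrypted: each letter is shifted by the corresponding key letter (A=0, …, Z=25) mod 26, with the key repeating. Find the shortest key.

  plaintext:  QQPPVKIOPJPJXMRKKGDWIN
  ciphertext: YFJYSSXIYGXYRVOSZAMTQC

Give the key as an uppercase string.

  i= 0: Y-Q =  8 → I
  i= 1: F-Q = 15 → P
  i= 2: J-P = 20 → U
  i= 3: Y-P =  9 → J
  i= 4: S-V = 23 → X
  i= 5: S-K =  8 → I
  i= 6: X-I = 15 → P
  i= 7: I-O = 20 → U
  i= 8: Y-P =  9 → J
  i= 9: G-J = 23 → X
  i=10: X-P =  8 → I
  i=11: Y-J = 15 → P
  i=12: R-X = 20 → U
  i=13: V-M =  9 → J
  i=14: O-R = 23 → X
  i=15: S-K =  8 → I
  i=16: Z-K = 15 → P
  i=17: A-G = 20 → U
  i=18: M-D =  9 → J
  i=19: T-W = 23 → X
  i=20: Q-I =  8 → I
  i=21: C-N = 15 → P
  shifts repeat with period 5: IPUJX

IPUJX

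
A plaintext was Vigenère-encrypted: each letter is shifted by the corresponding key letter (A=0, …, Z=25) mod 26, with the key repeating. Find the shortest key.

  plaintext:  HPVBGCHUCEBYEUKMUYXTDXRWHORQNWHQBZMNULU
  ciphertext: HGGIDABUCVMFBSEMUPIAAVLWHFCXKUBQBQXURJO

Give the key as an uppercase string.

ARLHXYUA

  i= 0: H-H =  0 → A
  i= 1: G-P = 17 → R
  i= 2: G-V = 11 → L
  i= 3: I-B =  7 → H
  i= 4: D-G = 23 → X
  i= 5: A-C = 24 → Y
  i= 6: B-H = 20 → U
  i= 7: U-U =  0 → A
  i= 8: C-C =  0 → A
  i= 9: V-E = 17 → R
  i=10: M-B = 11 → L
  i=11: F-Y =  7 → H
  i=12: B-E = 23 → X
  i=13: S-U = 24 → Y
  i=14: E-K = 20 → U
  i=15: M-M =  0 → A
  i=16: U-U =  0 → A
  i=17: P-Y = 17 → R
  i=18: I-X = 11 → L
  i=19: A-T =  7 → H
  i=20: A-D = 23 → X
  i=21: V-X = 24 → Y
  i=22: L-R = 20 → U
  i=23: W-W =  0 → A
  i=24: H-H =  0 → A
  i=25: F-O = 17 → R
  i=26: C-R = 11 → L
  i=27: X-Q =  7 → H
  i=28: K-N = 23 → X
  i=29: U-W = 24 → Y
  i=30: B-H = 20 → U
  i=31: Q-Q =  0 → A
  i=32: B-B =  0 → A
  i=33: Q-Z = 17 → R
  i=34: X-M = 11 → L
  i=35: U-N =  7 → H
  i=36: R-U = 23 → X
  i=37: J-L = 24 → Y
  i=38: O-U = 20 → U
  shifts repeat with period 8: ARLHXYUA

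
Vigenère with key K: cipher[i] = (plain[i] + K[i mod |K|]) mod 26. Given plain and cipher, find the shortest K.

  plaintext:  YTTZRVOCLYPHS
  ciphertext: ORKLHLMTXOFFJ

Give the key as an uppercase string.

QYRMQ

  i= 0: O-Y = 16 → Q
  i= 1: R-T = 24 → Y
  i= 2: K-T = 17 → R
  i= 3: L-Z = 12 → M
  i= 4: H-R = 16 → Q
  i= 5: L-V = 16 → Q
  i= 6: M-O = 24 → Y
  i= 7: T-C = 17 → R
  i= 8: X-L = 12 → M
  i= 9: O-Y = 16 → Q
  i=10: F-P = 16 → Q
  i=11: F-H = 24 → Y
  i=12: J-S = 17 → R
  shifts repeat with period 5: QYRMQ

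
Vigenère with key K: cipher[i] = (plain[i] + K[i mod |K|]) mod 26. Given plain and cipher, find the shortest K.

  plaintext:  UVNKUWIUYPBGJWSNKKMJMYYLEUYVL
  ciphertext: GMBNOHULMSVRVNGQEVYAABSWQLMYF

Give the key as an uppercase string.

MRODUL

  i= 0: G-U = 12 → M
  i= 1: M-V = 17 → R
  i= 2: B-N = 14 → O
  i= 3: N-K =  3 → D
  i= 4: O-U = 20 → U
  i= 5: H-W = 11 → L
  i= 6: U-I = 12 → M
  i= 7: L-U = 17 → R
  i= 8: M-Y = 14 → O
  i= 9: S-P =  3 → D
  i=10: V-B = 20 → U
  i=11: R-G = 11 → L
  i=12: V-J = 12 → M
  i=13: N-W = 17 → R
  i=14: G-S = 14 → O
  i=15: Q-N =  3 → D
  i=16: E-K = 20 → U
  i=17: V-K = 11 → L
  i=18: Y-M = 12 → M
  i=19: A-J = 17 → R
  i=20: A-M = 14 → O
  i=21: B-Y =  3 → D
  i=22: S-Y = 20 → U
  i=23: W-L = 11 → L
  i=24: Q-E = 12 → M
  i=25: L-U = 17 → R
  i=26: M-Y = 14 → O
  i=27: Y-V =  3 → D
  i=28: F-L = 20 → U
  shifts repeat with period 6: MRODUL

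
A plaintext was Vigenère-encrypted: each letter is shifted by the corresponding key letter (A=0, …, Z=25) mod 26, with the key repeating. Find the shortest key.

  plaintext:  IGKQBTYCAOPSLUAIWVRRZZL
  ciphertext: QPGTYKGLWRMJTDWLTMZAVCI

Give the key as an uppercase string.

IJWDXR

  i= 0: Q-I =  8 → I
  i= 1: P-G =  9 → J
  i= 2: G-K = 22 → W
  i= 3: T-Q =  3 → D
  i= 4: Y-B = 23 → X
  i= 5: K-T = 17 → R
  i= 6: G-Y =  8 → I
  i= 7: L-C =  9 → J
  i= 8: W-A = 22 → W
  i= 9: R-O =  3 → D
  i=10: M-P = 23 → X
  i=11: J-S = 17 → R
  i=12: T-L =  8 → I
  i=13: D-U =  9 → J
  i=14: W-A = 22 → W
  i=15: L-I =  3 → D
  i=16: T-W = 23 → X
  i=17: M-V = 17 → R
  i=18: Z-R =  8 → I
  i=19: A-R =  9 → J
  i=20: V-Z = 22 → W
  i=21: C-Z =  3 → D
  i=22: I-L = 23 → X
  shifts repeat with period 6: IJWDXR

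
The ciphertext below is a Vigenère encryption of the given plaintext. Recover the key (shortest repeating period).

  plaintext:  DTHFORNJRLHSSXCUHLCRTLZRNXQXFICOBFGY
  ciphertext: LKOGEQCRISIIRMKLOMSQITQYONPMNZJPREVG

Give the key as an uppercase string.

IRHBQZP

  i= 0: L-D =  8 → I
  i= 1: K-T = 17 → R
  i= 2: O-H =  7 → H
  i= 3: G-F =  1 → B
  i= 4: E-O = 16 → Q
  i= 5: Q-R = 25 → Z
  i= 6: C-N = 15 → P
  i= 7: R-J =  8 → I
  i= 8: I-R = 17 → R
  i= 9: S-L =  7 → H
  i=10: I-H =  1 → B
  i=11: I-S = 16 → Q
  i=12: R-S = 25 → Z
  i=13: M-X = 15 → P
  i=14: K-C =  8 → I
  i=15: L-U = 17 → R
  i=16: O-H =  7 → H
  i=17: M-L =  1 → B
  i=18: S-C = 16 → Q
  i=19: Q-R = 25 → Z
  i=20: I-T = 15 → P
  i=21: T-L =  8 → I
  i=22: Q-Z = 17 → R
  i=23: Y-R =  7 → H
  i=24: O-N =  1 → B
  i=25: N-X = 16 → Q
  i=26: P-Q = 25 → Z
  i=27: M-X = 15 → P
  i=28: N-F =  8 → I
  i=29: Z-I = 17 → R
  i=30: J-C =  7 → H
  i=31: P-O =  1 → B
  i=32: R-B = 16 → Q
  i=33: E-F = 25 → Z
  i=34: V-G = 15 → P
  i=35: G-Y =  8 → I
  shifts repeat with period 7: IRHBQZP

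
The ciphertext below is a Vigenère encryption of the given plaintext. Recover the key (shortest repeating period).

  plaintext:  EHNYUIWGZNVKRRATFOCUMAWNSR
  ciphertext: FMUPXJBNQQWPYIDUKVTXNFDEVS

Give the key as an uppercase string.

  i= 0: F-E =  1 → B
  i= 1: M-H =  5 → F
  i= 2: U-N =  7 → H
  i= 3: P-Y = 17 → R
  i= 4: X-U =  3 → D
  i= 5: J-I =  1 → B
  i= 6: B-W =  5 → F
  i= 7: N-G =  7 → H
  i= 8: Q-Z = 17 → R
  i= 9: Q-N =  3 → D
  i=10: W-V =  1 → B
  i=11: P-K =  5 → F
  i=12: Y-R =  7 → H
  i=13: I-R = 17 → R
  i=14: D-A =  3 → D
  i=15: U-T =  1 → B
  i=16: K-F =  5 → F
  i=17: V-O =  7 → H
  i=18: T-C = 17 → R
  i=19: X-U =  3 → D
  i=20: N-M =  1 → B
  i=21: F-A =  5 → F
  i=22: D-W =  7 → H
  i=23: E-N = 17 → R
  i=24: V-S =  3 → D
  i=25: S-R =  1 → B
  shifts repeat with period 5: BFHRD

BFHRD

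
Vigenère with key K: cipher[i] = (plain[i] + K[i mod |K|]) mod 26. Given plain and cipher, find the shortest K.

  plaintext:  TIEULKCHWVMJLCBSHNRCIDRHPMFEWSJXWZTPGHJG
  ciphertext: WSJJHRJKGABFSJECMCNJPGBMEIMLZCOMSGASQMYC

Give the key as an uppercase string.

DKFPWHH

  i= 0: W-T =  3 → D
  i= 1: S-I = 10 → K
  i= 2: J-E =  5 → F
  i= 3: J-U = 15 → P
  i= 4: H-L = 22 → W
  i= 5: R-K =  7 → H
  i= 6: J-C =  7 → H
  i= 7: K-H =  3 → D
  i= 8: G-W = 10 → K
  i= 9: A-V =  5 → F
  i=10: B-M = 15 → P
  i=11: F-J = 22 → W
  i=12: S-L =  7 → H
  i=13: J-C =  7 → H
  i=14: E-B =  3 → D
  i=15: C-S = 10 → K
  i=16: M-H =  5 → F
  i=17: C-N = 15 → P
  i=18: N-R = 22 → W
  i=19: J-C =  7 → H
  i=20: P-I =  7 → H
  i=21: G-D =  3 → D
  i=22: B-R = 10 → K
  i=23: M-H =  5 → F
  i=24: E-P = 15 → P
  i=25: I-M = 22 → W
  i=26: M-F =  7 → H
  i=27: L-E =  7 → H
  i=28: Z-W =  3 → D
  i=29: C-S = 10 → K
  i=30: O-J =  5 → F
  i=31: M-X = 15 → P
  i=32: S-W = 22 → W
  i=33: G-Z =  7 → H
  i=34: A-T =  7 → H
  i=35: S-P =  3 → D
  i=36: Q-G = 10 → K
  i=37: M-H =  5 → F
  i=38: Y-J = 15 → P
  i=39: C-G = 22 → W
  shifts repeat with period 7: DKFPWHH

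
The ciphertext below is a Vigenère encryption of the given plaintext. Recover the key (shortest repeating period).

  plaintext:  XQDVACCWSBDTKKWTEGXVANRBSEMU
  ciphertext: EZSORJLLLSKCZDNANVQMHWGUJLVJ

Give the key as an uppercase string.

  i= 0: E-X =  7 → H
  i= 1: Z-Q =  9 → J
  i= 2: S-D = 15 → P
  i= 3: O-V = 19 → T
  i= 4: R-A = 17 → R
  i= 5: J-C =  7 → H
  i= 6: L-C =  9 → J
  i= 7: L-W = 15 → P
  i= 8: L-S = 19 → T
  i= 9: S-B = 17 → R
  i=10: K-D =  7 → H
  i=11: C-T =  9 → J
  i=12: Z-K = 15 → P
  i=13: D-K = 19 → T
  i=14: N-W = 17 → R
  i=15: A-T =  7 → H
  i=16: N-E =  9 → J
  i=17: V-G = 15 → P
  i=18: Q-X = 19 → T
  i=19: M-V = 17 → R
  i=20: H-A =  7 → H
  i=21: W-N =  9 → J
  i=22: G-R = 15 → P
  i=23: U-B = 19 → T
  i=24: J-S = 17 → R
  i=25: L-E =  7 → H
  i=26: V-M =  9 → J
  i=27: J-U = 15 → P
  shifts repeat with period 5: HJPTR

HJPTR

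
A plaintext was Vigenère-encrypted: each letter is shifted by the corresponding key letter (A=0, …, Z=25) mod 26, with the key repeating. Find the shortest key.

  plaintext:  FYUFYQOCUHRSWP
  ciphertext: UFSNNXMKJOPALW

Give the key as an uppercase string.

  i= 0: U-F = 15 → P
  i= 1: F-Y =  7 → H
  i= 2: S-U = 24 → Y
  i= 3: N-F =  8 → I
  i= 4: N-Y = 15 → P
  i= 5: X-Q =  7 → H
  i= 6: M-O = 24 → Y
  i= 7: K-C =  8 → I
  i= 8: J-U = 15 → P
  i= 9: O-H =  7 → H
  i=10: P-R = 24 → Y
  i=11: A-S =  8 → I
  i=12: L-W = 15 → P
  i=13: W-P =  7 → H
  shifts repeat with period 4: PHYI

PHYI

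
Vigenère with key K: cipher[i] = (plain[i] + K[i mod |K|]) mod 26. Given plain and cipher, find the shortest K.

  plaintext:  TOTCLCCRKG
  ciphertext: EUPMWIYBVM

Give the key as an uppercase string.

LGWK

  i= 0: E-T = 11 → L
  i= 1: U-O =  6 → G
  i= 2: P-T = 22 → W
  i= 3: M-C = 10 → K
  i= 4: W-L = 11 → L
  i= 5: I-C =  6 → G
  i= 6: Y-C = 22 → W
  i= 7: B-R = 10 → K
  i= 8: V-K = 11 → L
  i= 9: M-G =  6 → G
  shifts repeat with period 4: LGWK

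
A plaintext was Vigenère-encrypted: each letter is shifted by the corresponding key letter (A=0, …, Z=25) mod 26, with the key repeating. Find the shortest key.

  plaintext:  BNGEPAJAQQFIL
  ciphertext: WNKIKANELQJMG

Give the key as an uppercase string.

VAEE

  i= 0: W-B = 21 → V
  i= 1: N-N =  0 → A
  i= 2: K-G =  4 → E
  i= 3: I-E =  4 → E
  i= 4: K-P = 21 → V
  i= 5: A-A =  0 → A
  i= 6: N-J =  4 → E
  i= 7: E-A =  4 → E
  i= 8: L-Q = 21 → V
  i= 9: Q-Q =  0 → A
  i=10: J-F =  4 → E
  i=11: M-I =  4 → E
  i=12: G-L = 21 → V
  shifts repeat with period 4: VAEE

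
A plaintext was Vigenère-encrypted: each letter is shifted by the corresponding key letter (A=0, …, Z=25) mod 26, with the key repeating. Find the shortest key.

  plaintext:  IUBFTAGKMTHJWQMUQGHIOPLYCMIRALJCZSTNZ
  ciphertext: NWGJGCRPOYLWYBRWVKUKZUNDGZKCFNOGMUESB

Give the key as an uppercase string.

FCFENCL

  i= 0: N-I =  5 → F
  i= 1: W-U =  2 → C
  i= 2: G-B =  5 → F
  i= 3: J-F =  4 → E
  i= 4: G-T = 13 → N
  i= 5: C-A =  2 → C
  i= 6: R-G = 11 → L
  i= 7: P-K =  5 → F
  i= 8: O-M =  2 → C
  i= 9: Y-T =  5 → F
  i=10: L-H =  4 → E
  i=11: W-J = 13 → N
  i=12: Y-W =  2 → C
  i=13: B-Q = 11 → L
  i=14: R-M =  5 → F
  i=15: W-U =  2 → C
  i=16: V-Q =  5 → F
  i=17: K-G =  4 → E
  i=18: U-H = 13 → N
  i=19: K-I =  2 → C
  i=20: Z-O = 11 → L
  i=21: U-P =  5 → F
  i=22: N-L =  2 → C
  i=23: D-Y =  5 → F
  i=24: G-C =  4 → E
  i=25: Z-M = 13 → N
  i=26: K-I =  2 → C
  i=27: C-R = 11 → L
  i=28: F-A =  5 → F
  i=29: N-L =  2 → C
  i=30: O-J =  5 → F
  i=31: G-C =  4 → E
  i=32: M-Z = 13 → N
  i=33: U-S =  2 → C
  i=34: E-T = 11 → L
  i=35: S-N =  5 → F
  i=36: B-Z =  2 → C
  shifts repeat with period 7: FCFENCL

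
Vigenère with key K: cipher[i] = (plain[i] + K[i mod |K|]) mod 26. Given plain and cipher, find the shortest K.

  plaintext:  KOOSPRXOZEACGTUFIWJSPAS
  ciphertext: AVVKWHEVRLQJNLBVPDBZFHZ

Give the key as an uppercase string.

QHHSH

  i= 0: A-K = 16 → Q
  i= 1: V-O =  7 → H
  i= 2: V-O =  7 → H
  i= 3: K-S = 18 → S
  i= 4: W-P =  7 → H
  i= 5: H-R = 16 → Q
  i= 6: E-X =  7 → H
  i= 7: V-O =  7 → H
  i= 8: R-Z = 18 → S
  i= 9: L-E =  7 → H
  i=10: Q-A = 16 → Q
  i=11: J-C =  7 → H
  i=12: N-G =  7 → H
  i=13: L-T = 18 → S
  i=14: B-U =  7 → H
  i=15: V-F = 16 → Q
  i=16: P-I =  7 → H
  i=17: D-W =  7 → H
  i=18: B-J = 18 → S
  i=19: Z-S =  7 → H
  i=20: F-P = 16 → Q
  i=21: H-A =  7 → H
  i=22: Z-S =  7 → H
  shifts repeat with period 5: QHHSH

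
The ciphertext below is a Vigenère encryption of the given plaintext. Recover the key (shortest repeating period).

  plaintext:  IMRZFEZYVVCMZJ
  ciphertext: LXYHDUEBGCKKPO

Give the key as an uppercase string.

DLHIYQF

  i= 0: L-I =  3 → D
  i= 1: X-M = 11 → L
  i= 2: Y-R =  7 → H
  i= 3: H-Z =  8 → I
  i= 4: D-F = 24 → Y
  i= 5: U-E = 16 → Q
  i= 6: E-Z =  5 → F
  i= 7: B-Y =  3 → D
  i= 8: G-V = 11 → L
  i= 9: C-V =  7 → H
  i=10: K-C =  8 → I
  i=11: K-M = 24 → Y
  i=12: P-Z = 16 → Q
  i=13: O-J =  5 → F
  shifts repeat with period 7: DLHIYQF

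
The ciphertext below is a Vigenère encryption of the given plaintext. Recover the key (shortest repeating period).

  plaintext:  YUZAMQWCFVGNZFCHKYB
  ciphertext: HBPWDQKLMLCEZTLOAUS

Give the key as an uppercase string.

  i= 0: H-Y =  9 → J
  i= 1: B-U =  7 → H
  i= 2: P-Z = 16 → Q
  i= 3: W-A = 22 → W
  i= 4: D-M = 17 → R
  i= 5: Q-Q =  0 → A
  i= 6: K-W = 14 → O
  i= 7: L-C =  9 → J
  i= 8: M-F =  7 → H
  i= 9: L-V = 16 → Q
  i=10: C-G = 22 → W
  i=11: E-N = 17 → R
  i=12: Z-Z =  0 → A
  i=13: T-F = 14 → O
  i=14: L-C =  9 → J
  i=15: O-H =  7 → H
  i=16: A-K = 16 → Q
  i=17: U-Y = 22 → W
  i=18: S-B = 17 → R
  shifts repeat with period 7: JHQWRAO

JHQWRAO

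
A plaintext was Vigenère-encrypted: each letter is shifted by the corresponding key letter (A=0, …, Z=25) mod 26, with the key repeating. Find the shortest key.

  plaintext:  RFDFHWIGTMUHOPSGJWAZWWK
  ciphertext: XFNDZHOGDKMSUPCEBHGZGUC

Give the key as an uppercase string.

  i= 0: X-R =  6 → G
  i= 1: F-F =  0 → A
  i= 2: N-D = 10 → K
  i= 3: D-F = 24 → Y
  i= 4: Z-H = 18 → S
  i= 5: H-W = 11 → L
  i= 6: O-I =  6 → G
  i= 7: G-G =  0 → A
  i= 8: D-T = 10 → K
  i= 9: K-M = 24 → Y
  i=10: M-U = 18 → S
  i=11: S-H = 11 → L
  i=12: U-O =  6 → G
  i=13: P-P =  0 → A
  i=14: C-S = 10 → K
  i=15: E-G = 24 → Y
  i=16: B-J = 18 → S
  i=17: H-W = 11 → L
  i=18: G-A =  6 → G
  i=19: Z-Z =  0 → A
  i=20: G-W = 10 → K
  i=21: U-W = 24 → Y
  i=22: C-K = 18 → S
  shifts repeat with period 6: GAKYSL

GAKYSL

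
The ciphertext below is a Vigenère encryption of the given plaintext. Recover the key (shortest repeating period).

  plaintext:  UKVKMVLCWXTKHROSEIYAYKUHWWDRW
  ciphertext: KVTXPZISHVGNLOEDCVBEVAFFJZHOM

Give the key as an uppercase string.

QLYNDEX

  i= 0: K-U = 16 → Q
  i= 1: V-K = 11 → L
  i= 2: T-V = 24 → Y
  i= 3: X-K = 13 → N
  i= 4: P-M =  3 → D
  i= 5: Z-V =  4 → E
  i= 6: I-L = 23 → X
  i= 7: S-C = 16 → Q
  i= 8: H-W = 11 → L
  i= 9: V-X = 24 → Y
  i=10: G-T = 13 → N
  i=11: N-K =  3 → D
  i=12: L-H =  4 → E
  i=13: O-R = 23 → X
  i=14: E-O = 16 → Q
  i=15: D-S = 11 → L
  i=16: C-E = 24 → Y
  i=17: V-I = 13 → N
  i=18: B-Y =  3 → D
  i=19: E-A =  4 → E
  i=20: V-Y = 23 → X
  i=21: A-K = 16 → Q
  i=22: F-U = 11 → L
  i=23: F-H = 24 → Y
  i=24: J-W = 13 → N
  i=25: Z-W =  3 → D
  i=26: H-D =  4 → E
  i=27: O-R = 23 → X
  i=28: M-W = 16 → Q
  shifts repeat with period 7: QLYNDEX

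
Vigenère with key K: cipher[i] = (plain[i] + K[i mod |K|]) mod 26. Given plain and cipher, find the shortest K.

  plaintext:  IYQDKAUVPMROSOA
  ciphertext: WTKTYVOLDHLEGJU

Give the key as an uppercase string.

OVUQ

  i= 0: W-I = 14 → O
  i= 1: T-Y = 21 → V
  i= 2: K-Q = 20 → U
  i= 3: T-D = 16 → Q
  i= 4: Y-K = 14 → O
  i= 5: V-A = 21 → V
  i= 6: O-U = 20 → U
  i= 7: L-V = 16 → Q
  i= 8: D-P = 14 → O
  i= 9: H-M = 21 → V
  i=10: L-R = 20 → U
  i=11: E-O = 16 → Q
  i=12: G-S = 14 → O
  i=13: J-O = 21 → V
  i=14: U-A = 20 → U
  shifts repeat with period 4: OVUQ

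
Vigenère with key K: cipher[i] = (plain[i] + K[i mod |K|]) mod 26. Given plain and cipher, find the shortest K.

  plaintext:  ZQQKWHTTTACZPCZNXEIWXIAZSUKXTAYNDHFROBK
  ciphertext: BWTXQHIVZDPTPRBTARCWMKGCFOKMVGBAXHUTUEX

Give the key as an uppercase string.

  i= 0: B-Z =  2 → C
  i= 1: W-Q =  6 → G
  i= 2: T-Q =  3 → D
  i= 3: X-K = 13 → N
  i= 4: Q-W = 20 → U
  i= 5: H-H =  0 → A
  i= 6: I-T = 15 → P
  i= 7: V-T =  2 → C
  i= 8: Z-T =  6 → G
  i= 9: D-A =  3 → D
  i=10: P-C = 13 → N
  i=11: T-Z = 20 → U
  i=12: P-P =  0 → A
  i=13: R-C = 15 → P
  i=14: B-Z =  2 → C
  i=15: T-N =  6 → G
  i=16: A-X =  3 → D
  i=17: R-E = 13 → N
  i=18: C-I = 20 → U
  i=19: W-W =  0 → A
  i=20: M-X = 15 → P
  i=21: K-I =  2 → C
  i=22: G-A =  6 → G
  i=23: C-Z =  3 → D
  i=24: F-S = 13 → N
  i=25: O-U = 20 → U
  i=26: K-K =  0 → A
  i=27: M-X = 15 → P
  i=28: V-T =  2 → C
  i=29: G-A =  6 → G
  i=30: B-Y =  3 → D
  i=31: A-N = 13 → N
  i=32: X-D = 20 → U
  i=33: H-H =  0 → A
  i=34: U-F = 15 → P
  i=35: T-R =  2 → C
  i=36: U-O =  6 → G
  i=37: E-B =  3 → D
  i=38: X-K = 13 → N
  shifts repeat with period 7: CGDNUAP

CGDNUAP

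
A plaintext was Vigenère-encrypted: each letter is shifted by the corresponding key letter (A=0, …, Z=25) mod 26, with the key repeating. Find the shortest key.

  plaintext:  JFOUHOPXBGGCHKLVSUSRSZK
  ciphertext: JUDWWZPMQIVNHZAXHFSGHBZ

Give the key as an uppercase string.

APPCPL

  i= 0: J-J =  0 → A
  i= 1: U-F = 15 → P
  i= 2: D-O = 15 → P
  i= 3: W-U =  2 → C
  i= 4: W-H = 15 → P
  i= 5: Z-O = 11 → L
  i= 6: P-P =  0 → A
  i= 7: M-X = 15 → P
  i= 8: Q-B = 15 → P
  i= 9: I-G =  2 → C
  i=10: V-G = 15 → P
  i=11: N-C = 11 → L
  i=12: H-H =  0 → A
  i=13: Z-K = 15 → P
  i=14: A-L = 15 → P
  i=15: X-V =  2 → C
  i=16: H-S = 15 → P
  i=17: F-U = 11 → L
  i=18: S-S =  0 → A
  i=19: G-R = 15 → P
  i=20: H-S = 15 → P
  i=21: B-Z =  2 → C
  i=22: Z-K = 15 → P
  shifts repeat with period 6: APPCPL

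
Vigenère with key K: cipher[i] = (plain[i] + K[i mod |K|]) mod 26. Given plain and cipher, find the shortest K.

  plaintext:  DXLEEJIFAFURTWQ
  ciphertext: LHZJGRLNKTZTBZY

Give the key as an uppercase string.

  i= 0: L-D =  8 → I
  i= 1: H-X = 10 → K
  i= 2: Z-L = 14 → O
  i= 3: J-E =  5 → F
  i= 4: G-E =  2 → C
  i= 5: R-J =  8 → I
  i= 6: L-I =  3 → D
  i= 7: N-F =  8 → I
  i= 8: K-A = 10 → K
  i= 9: T-F = 14 → O
  i=10: Z-U =  5 → F
  i=11: T-R =  2 → C
  i=12: B-T =  8 → I
  i=13: Z-W =  3 → D
  i=14: Y-Q =  8 → I
  shifts repeat with period 7: IKOFCID

IKOFCID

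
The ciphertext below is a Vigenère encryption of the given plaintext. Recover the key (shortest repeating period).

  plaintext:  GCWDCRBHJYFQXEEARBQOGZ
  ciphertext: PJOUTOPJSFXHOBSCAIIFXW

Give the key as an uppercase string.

  i= 0: P-G =  9 → J
  i= 1: J-C =  7 → H
  i= 2: O-W = 18 → S
  i= 3: U-D = 17 → R
  i= 4: T-C = 17 → R
  i= 5: O-R = 23 → X
  i= 6: P-B = 14 → O
  i= 7: J-H =  2 → C
  i= 8: S-J =  9 → J
  i= 9: F-Y =  7 → H
  i=10: X-F = 18 → S
  i=11: H-Q = 17 → R
  i=12: O-X = 17 → R
  i=13: B-E = 23 → X
  i=14: S-E = 14 → O
  i=15: C-A =  2 → C
  i=16: A-R =  9 → J
  i=17: I-B =  7 → H
  i=18: I-Q = 18 → S
  i=19: F-O = 17 → R
  i=20: X-G = 17 → R
  i=21: W-Z = 23 → X
  shifts repeat with period 8: JHSRRXOC

JHSRRXOC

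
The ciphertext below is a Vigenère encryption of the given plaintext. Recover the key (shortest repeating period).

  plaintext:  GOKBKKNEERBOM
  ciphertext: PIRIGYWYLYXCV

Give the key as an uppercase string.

JUHHWO

  i= 0: P-G =  9 → J
  i= 1: I-O = 20 → U
  i= 2: R-K =  7 → H
  i= 3: I-B =  7 → H
  i= 4: G-K = 22 → W
  i= 5: Y-K = 14 → O
  i= 6: W-N =  9 → J
  i= 7: Y-E = 20 → U
  i= 8: L-E =  7 → H
  i= 9: Y-R =  7 → H
  i=10: X-B = 22 → W
  i=11: C-O = 14 → O
  i=12: V-M =  9 → J
  shifts repeat with period 6: JUHHWO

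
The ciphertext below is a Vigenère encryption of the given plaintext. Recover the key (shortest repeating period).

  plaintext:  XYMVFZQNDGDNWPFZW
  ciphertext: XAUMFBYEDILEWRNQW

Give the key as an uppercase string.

  i= 0: X-X =  0 → A
  i= 1: A-Y =  2 → C
  i= 2: U-M =  8 → I
  i= 3: M-V = 17 → R
  i= 4: F-F =  0 → A
  i= 5: B-Z =  2 → C
  i= 6: Y-Q =  8 → I
  i= 7: E-N = 17 → R
  i= 8: D-D =  0 → A
  i= 9: I-G =  2 → C
  i=10: L-D =  8 → I
  i=11: E-N = 17 → R
  i=12: W-W =  0 → A
  i=13: R-P =  2 → C
  i=14: N-F =  8 → I
  i=15: Q-Z = 17 → R
  i=16: W-W =  0 → A
  shifts repeat with period 4: ACIR

ACIR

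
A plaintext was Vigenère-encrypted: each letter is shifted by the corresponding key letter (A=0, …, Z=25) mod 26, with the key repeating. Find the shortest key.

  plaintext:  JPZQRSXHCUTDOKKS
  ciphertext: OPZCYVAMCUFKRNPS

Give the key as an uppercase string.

FAAMHDD

  i= 0: O-J =  5 → F
  i= 1: P-P =  0 → A
  i= 2: Z-Z =  0 → A
  i= 3: C-Q = 12 → M
  i= 4: Y-R =  7 → H
  i= 5: V-S =  3 → D
  i= 6: A-X =  3 → D
  i= 7: M-H =  5 → F
  i= 8: C-C =  0 → A
  i= 9: U-U =  0 → A
  i=10: F-T = 12 → M
  i=11: K-D =  7 → H
  i=12: R-O =  3 → D
  i=13: N-K =  3 → D
  i=14: P-K =  5 → F
  i=15: S-S =  0 → A
  shifts repeat with period 7: FAAMHDD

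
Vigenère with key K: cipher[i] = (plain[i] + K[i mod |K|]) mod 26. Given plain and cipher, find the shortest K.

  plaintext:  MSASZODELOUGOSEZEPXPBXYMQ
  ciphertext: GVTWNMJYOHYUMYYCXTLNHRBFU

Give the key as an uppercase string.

  i= 0: G-M = 20 → U
  i= 1: V-S =  3 → D
  i= 2: T-A = 19 → T
  i= 3: W-S =  4 → E
  i= 4: N-Z = 14 → O
  i= 5: M-O = 24 → Y
  i= 6: J-D =  6 → G
  i= 7: Y-E = 20 → U
  i= 8: O-L =  3 → D
  i= 9: H-O = 19 → T
  i=10: Y-U =  4 → E
  i=11: U-G = 14 → O
  i=12: M-O = 24 → Y
  i=13: Y-S =  6 → G
  i=14: Y-E = 20 → U
  i=15: C-Z =  3 → D
  i=16: X-E = 19 → T
  i=17: T-P =  4 → E
  i=18: L-X = 14 → O
  i=19: N-P = 24 → Y
  i=20: H-B =  6 → G
  i=21: R-X = 20 → U
  i=22: B-Y =  3 → D
  i=23: F-M = 19 → T
  i=24: U-Q =  4 → E
  shifts repeat with period 7: UDTEOYG

UDTEOYG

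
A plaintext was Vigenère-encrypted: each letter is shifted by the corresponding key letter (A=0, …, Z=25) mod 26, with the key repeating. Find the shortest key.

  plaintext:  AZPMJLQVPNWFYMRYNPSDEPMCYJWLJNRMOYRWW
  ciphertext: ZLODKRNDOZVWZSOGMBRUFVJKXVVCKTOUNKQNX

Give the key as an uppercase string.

  i= 0: Z-A = 25 → Z
  i= 1: L-Z = 12 → M
  i= 2: O-P = 25 → Z
  i= 3: D-M = 17 → R
  i= 4: K-J =  1 → B
  i= 5: R-L =  6 → G
  i= 6: N-Q = 23 → X
  i= 7: D-V =  8 → I
  i= 8: O-P = 25 → Z
  i= 9: Z-N = 12 → M
  i=10: V-W = 25 → Z
  i=11: W-F = 17 → R
  i=12: Z-Y =  1 → B
  i=13: S-M =  6 → G
  i=14: O-R = 23 → X
  i=15: G-Y =  8 → I
  i=16: M-N = 25 → Z
  i=17: B-P = 12 → M
  i=18: R-S = 25 → Z
  i=19: U-D = 17 → R
  i=20: F-E =  1 → B
  i=21: V-P =  6 → G
  i=22: J-M = 23 → X
  i=23: K-C =  8 → I
  i=24: X-Y = 25 → Z
  i=25: V-J = 12 → M
  i=26: V-W = 25 → Z
  i=27: C-L = 17 → R
  i=28: K-J =  1 → B
  i=29: T-N =  6 → G
  i=30: O-R = 23 → X
  i=31: U-M =  8 → I
  i=32: N-O = 25 → Z
  i=33: K-Y = 12 → M
  i=34: Q-R = 25 → Z
  i=35: N-W = 17 → R
  i=36: X-W =  1 → B
  shifts repeat with period 8: ZMZRBGXI

ZMZRBGXI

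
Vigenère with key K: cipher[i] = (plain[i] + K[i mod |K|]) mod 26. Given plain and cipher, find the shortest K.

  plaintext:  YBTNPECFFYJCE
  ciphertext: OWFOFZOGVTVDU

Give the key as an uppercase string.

QVMB

  i= 0: O-Y = 16 → Q
  i= 1: W-B = 21 → V
  i= 2: F-T = 12 → M
  i= 3: O-N =  1 → B
  i= 4: F-P = 16 → Q
  i= 5: Z-E = 21 → V
  i= 6: O-C = 12 → M
  i= 7: G-F =  1 → B
  i= 8: V-F = 16 → Q
  i= 9: T-Y = 21 → V
  i=10: V-J = 12 → M
  i=11: D-C =  1 → B
  i=12: U-E = 16 → Q
  shifts repeat with period 4: QVMB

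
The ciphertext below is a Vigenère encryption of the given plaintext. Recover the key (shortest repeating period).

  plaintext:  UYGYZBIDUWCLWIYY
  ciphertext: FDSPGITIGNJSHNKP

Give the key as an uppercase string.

  i= 0: F-U = 11 → L
  i= 1: D-Y =  5 → F
  i= 2: S-G = 12 → M
  i= 3: P-Y = 17 → R
  i= 4: G-Z =  7 → H
  i= 5: I-B =  7 → H
  i= 6: T-I = 11 → L
  i= 7: I-D =  5 → F
  i= 8: G-U = 12 → M
  i= 9: N-W = 17 → R
  i=10: J-C =  7 → H
  i=11: S-L =  7 → H
  i=12: H-W = 11 → L
  i=13: N-I =  5 → F
  i=14: K-Y = 12 → M
  i=15: P-Y = 17 → R
  shifts repeat with period 6: LFMRHH

LFMRHH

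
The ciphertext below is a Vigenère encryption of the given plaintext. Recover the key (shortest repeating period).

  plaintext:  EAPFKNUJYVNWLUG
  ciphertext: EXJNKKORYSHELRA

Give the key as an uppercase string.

  i= 0: E-E =  0 → A
  i= 1: X-A = 23 → X
  i= 2: J-P = 20 → U
  i= 3: N-F =  8 → I
  i= 4: K-K =  0 → A
  i= 5: K-N = 23 → X
  i= 6: O-U = 20 → U
  i= 7: R-J =  8 → I
  i= 8: Y-Y =  0 → A
  i= 9: S-V = 23 → X
  i=10: H-N = 20 → U
  i=11: E-W =  8 → I
  i=12: L-L =  0 → A
  i=13: R-U = 23 → X
  i=14: A-G = 20 → U
  shifts repeat with period 4: AXUI

AXUI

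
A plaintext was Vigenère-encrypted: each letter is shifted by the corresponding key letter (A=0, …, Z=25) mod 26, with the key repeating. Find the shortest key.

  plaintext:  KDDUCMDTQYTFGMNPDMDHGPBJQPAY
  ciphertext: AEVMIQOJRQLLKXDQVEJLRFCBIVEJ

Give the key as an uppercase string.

QBSSGEL

  i= 0: A-K = 16 → Q
  i= 1: E-D =  1 → B
  i= 2: V-D = 18 → S
  i= 3: M-U = 18 → S
  i= 4: I-C =  6 → G
  i= 5: Q-M =  4 → E
  i= 6: O-D = 11 → L
  i= 7: J-T = 16 → Q
  i= 8: R-Q =  1 → B
  i= 9: Q-Y = 18 → S
  i=10: L-T = 18 → S
  i=11: L-F =  6 → G
  i=12: K-G =  4 → E
  i=13: X-M = 11 → L
  i=14: D-N = 16 → Q
  i=15: Q-P =  1 → B
  i=16: V-D = 18 → S
  i=17: E-M = 18 → S
  i=18: J-D =  6 → G
  i=19: L-H =  4 → E
  i=20: R-G = 11 → L
  i=21: F-P = 16 → Q
  i=22: C-B =  1 → B
  i=23: B-J = 18 → S
  i=24: I-Q = 18 → S
  i=25: V-P =  6 → G
  i=26: E-A =  4 → E
  i=27: J-Y = 11 → L
  shifts repeat with period 7: QBSSGEL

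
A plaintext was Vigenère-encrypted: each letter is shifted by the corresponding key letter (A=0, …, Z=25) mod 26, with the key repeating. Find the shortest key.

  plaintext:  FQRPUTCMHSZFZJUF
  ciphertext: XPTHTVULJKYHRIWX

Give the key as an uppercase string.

SZC

  i= 0: X-F = 18 → S
  i= 1: P-Q = 25 → Z
  i= 2: T-R =  2 → C
  i= 3: H-P = 18 → S
  i= 4: T-U = 25 → Z
  i= 5: V-T =  2 → C
  i= 6: U-C = 18 → S
  i= 7: L-M = 25 → Z
  i= 8: J-H =  2 → C
  i= 9: K-S = 18 → S
  i=10: Y-Z = 25 → Z
  i=11: H-F =  2 → C
  i=12: R-Z = 18 → S
  i=13: I-J = 25 → Z
  i=14: W-U =  2 → C
  i=15: X-F = 18 → S
  shifts repeat with period 3: SZC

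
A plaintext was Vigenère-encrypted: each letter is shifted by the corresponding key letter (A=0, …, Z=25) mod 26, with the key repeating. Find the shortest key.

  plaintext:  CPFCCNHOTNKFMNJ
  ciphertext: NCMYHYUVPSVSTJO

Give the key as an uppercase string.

  i= 0: N-C = 11 → L
  i= 1: C-P = 13 → N
  i= 2: M-F =  7 → H
  i= 3: Y-C = 22 → W
  i= 4: H-C =  5 → F
  i= 5: Y-N = 11 → L
  i= 6: U-H = 13 → N
  i= 7: V-O =  7 → H
  i= 8: P-T = 22 → W
  i= 9: S-N =  5 → F
  i=10: V-K = 11 → L
  i=11: S-F = 13 → N
  i=12: T-M =  7 → H
  i=13: J-N = 22 → W
  i=14: O-J =  5 → F
  shifts repeat with period 5: LNHWF

LNHWF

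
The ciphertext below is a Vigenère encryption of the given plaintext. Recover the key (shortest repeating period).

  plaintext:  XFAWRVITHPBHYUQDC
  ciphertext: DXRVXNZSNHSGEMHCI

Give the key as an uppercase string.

  i= 0: D-X =  6 → G
  i= 1: X-F = 18 → S
  i= 2: R-A = 17 → R
  i= 3: V-W = 25 → Z
  i= 4: X-R =  6 → G
  i= 5: N-V = 18 → S
  i= 6: Z-I = 17 → R
  i= 7: S-T = 25 → Z
  i= 8: N-H =  6 → G
  i= 9: H-P = 18 → S
  i=10: S-B = 17 → R
  i=11: G-H = 25 → Z
  i=12: E-Y =  6 → G
  i=13: M-U = 18 → S
  i=14: H-Q = 17 → R
  i=15: C-D = 25 → Z
  i=16: I-C =  6 → G
  shifts repeat with period 4: GSRZ

GSRZ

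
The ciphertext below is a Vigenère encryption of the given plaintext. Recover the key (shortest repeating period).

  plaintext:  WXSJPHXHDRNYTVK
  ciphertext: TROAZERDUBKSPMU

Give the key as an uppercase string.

XUWRK

  i= 0: T-W = 23 → X
  i= 1: R-X = 20 → U
  i= 2: O-S = 22 → W
  i= 3: A-J = 17 → R
  i= 4: Z-P = 10 → K
  i= 5: E-H = 23 → X
  i= 6: R-X = 20 → U
  i= 7: D-H = 22 → W
  i= 8: U-D = 17 → R
  i= 9: B-R = 10 → K
  i=10: K-N = 23 → X
  i=11: S-Y = 20 → U
  i=12: P-T = 22 → W
  i=13: M-V = 17 → R
  i=14: U-K = 10 → K
  shifts repeat with period 5: XUWRK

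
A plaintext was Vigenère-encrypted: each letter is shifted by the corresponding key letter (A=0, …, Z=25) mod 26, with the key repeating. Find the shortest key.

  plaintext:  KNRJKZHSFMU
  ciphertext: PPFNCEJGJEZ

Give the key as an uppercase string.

  i= 0: P-K =  5 → F
  i= 1: P-N =  2 → C
  i= 2: F-R = 14 → O
  i= 3: N-J =  4 → E
  i= 4: C-K = 18 → S
  i= 5: E-Z =  5 → F
  i= 6: J-H =  2 → C
  i= 7: G-S = 14 → O
  i= 8: J-F =  4 → E
  i= 9: E-M = 18 → S
  i=10: Z-U =  5 → F
  shifts repeat with period 5: FCOES

FCOES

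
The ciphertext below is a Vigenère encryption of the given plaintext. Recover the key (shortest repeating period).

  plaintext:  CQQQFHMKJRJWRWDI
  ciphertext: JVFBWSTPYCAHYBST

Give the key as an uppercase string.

  i= 0: J-C =  7 → H
  i= 1: V-Q =  5 → F
  i= 2: F-Q = 15 → P
  i= 3: B-Q = 11 → L
  i= 4: W-F = 17 → R
  i= 5: S-H = 11 → L
  i= 6: T-M =  7 → H
  i= 7: P-K =  5 → F
  i= 8: Y-J = 15 → P
  i= 9: C-R = 11 → L
  i=10: A-J = 17 → R
  i=11: H-W = 11 → L
  i=12: Y-R =  7 → H
  i=13: B-W =  5 → F
  i=14: S-D = 15 → P
  i=15: T-I = 11 → L
  shifts repeat with period 6: HFPLRL

HFPLRL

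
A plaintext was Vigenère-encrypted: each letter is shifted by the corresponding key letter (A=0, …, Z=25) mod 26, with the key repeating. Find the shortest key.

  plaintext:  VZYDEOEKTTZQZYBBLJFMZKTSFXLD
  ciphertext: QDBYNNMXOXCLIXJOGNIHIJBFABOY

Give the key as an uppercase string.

  i= 0: Q-V = 21 → V
  i= 1: D-Z =  4 → E
  i= 2: B-Y =  3 → D
  i= 3: Y-D = 21 → V
  i= 4: N-E =  9 → J
  i= 5: N-O = 25 → Z
  i= 6: M-E =  8 → I
  i= 7: X-K = 13 → N
  i= 8: O-T = 21 → V
  i= 9: X-T =  4 → E
  i=10: C-Z =  3 → D
  i=11: L-Q = 21 → V
  i=12: I-Z =  9 → J
  i=13: X-Y = 25 → Z
  i=14: J-B =  8 → I
  i=15: O-B = 13 → N
  i=16: G-L = 21 → V
  i=17: N-J =  4 → E
  i=18: I-F =  3 → D
  i=19: H-M = 21 → V
  i=20: I-Z =  9 → J
  i=21: J-K = 25 → Z
  i=22: B-T =  8 → I
  i=23: F-S = 13 → N
  i=24: A-F = 21 → V
  i=25: B-X =  4 → E
  i=26: O-L =  3 → D
  i=27: Y-D = 21 → V
  shifts repeat with period 8: VEDVJZIN

VEDVJZIN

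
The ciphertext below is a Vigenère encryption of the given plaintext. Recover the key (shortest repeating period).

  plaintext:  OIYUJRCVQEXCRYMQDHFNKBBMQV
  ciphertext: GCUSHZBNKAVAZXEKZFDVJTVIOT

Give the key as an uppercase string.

  i= 0: G-O = 18 → S
  i= 1: C-I = 20 → U
  i= 2: U-Y = 22 → W
  i= 3: S-U = 24 → Y
  i= 4: H-J = 24 → Y
  i= 5: Z-R =  8 → I
  i= 6: B-C = 25 → Z
  i= 7: N-V = 18 → S
  i= 8: K-Q = 20 → U
  i= 9: A-E = 22 → W
  i=10: V-X = 24 → Y
  i=11: A-C = 24 → Y
  i=12: Z-R =  8 → I
  i=13: X-Y = 25 → Z
  i=14: E-M = 18 → S
  i=15: K-Q = 20 → U
  i=16: Z-D = 22 → W
  i=17: F-H = 24 → Y
  i=18: D-F = 24 → Y
  i=19: V-N =  8 → I
  i=20: J-K = 25 → Z
  i=21: T-B = 18 → S
  i=22: V-B = 20 → U
  i=23: I-M = 22 → W
  i=24: O-Q = 24 → Y
  i=25: T-V = 24 → Y
  shifts repeat with period 7: SUWYYIZ

SUWYYIZ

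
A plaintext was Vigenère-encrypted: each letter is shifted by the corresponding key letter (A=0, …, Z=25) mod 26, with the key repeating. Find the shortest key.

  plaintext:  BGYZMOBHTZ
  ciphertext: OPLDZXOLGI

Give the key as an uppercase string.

NJNE

  i= 0: O-B = 13 → N
  i= 1: P-G =  9 → J
  i= 2: L-Y = 13 → N
  i= 3: D-Z =  4 → E
  i= 4: Z-M = 13 → N
  i= 5: X-O =  9 → J
  i= 6: O-B = 13 → N
  i= 7: L-H =  4 → E
  i= 8: G-T = 13 → N
  i= 9: I-Z =  9 → J
  shifts repeat with period 4: NJNE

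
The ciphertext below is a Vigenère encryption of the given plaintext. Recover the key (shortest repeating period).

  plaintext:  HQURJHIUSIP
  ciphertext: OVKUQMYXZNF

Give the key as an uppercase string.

  i= 0: O-H =  7 → H
  i= 1: V-Q =  5 → F
  i= 2: K-U = 16 → Q
  i= 3: U-R =  3 → D
  i= 4: Q-J =  7 → H
  i= 5: M-H =  5 → F
  i= 6: Y-I = 16 → Q
  i= 7: X-U =  3 → D
  i= 8: Z-S =  7 → H
  i= 9: N-I =  5 → F
  i=10: F-P = 16 → Q
  shifts repeat with period 4: HFQD

HFQD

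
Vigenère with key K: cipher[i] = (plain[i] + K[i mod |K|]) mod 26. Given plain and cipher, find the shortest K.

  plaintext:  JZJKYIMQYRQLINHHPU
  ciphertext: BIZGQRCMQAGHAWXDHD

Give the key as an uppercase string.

  i= 0: B-J = 18 → S
  i= 1: I-Z =  9 → J
  i= 2: Z-J = 16 → Q
  i= 3: G-K = 22 → W
  i= 4: Q-Y = 18 → S
  i= 5: R-I =  9 → J
  i= 6: C-M = 16 → Q
  i= 7: M-Q = 22 → W
  i= 8: Q-Y = 18 → S
  i= 9: A-R =  9 → J
  i=10: G-Q = 16 → Q
  i=11: H-L = 22 → W
  i=12: A-I = 18 → S
  i=13: W-N =  9 → J
  i=14: X-H = 16 → Q
  i=15: D-H = 22 → W
  i=16: H-P = 18 → S
  i=17: D-U =  9 → J
  shifts repeat with period 4: SJQW

SJQW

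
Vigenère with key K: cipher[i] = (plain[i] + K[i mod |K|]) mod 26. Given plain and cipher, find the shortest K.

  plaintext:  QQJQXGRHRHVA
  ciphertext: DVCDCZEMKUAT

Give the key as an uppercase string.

  i= 0: D-Q = 13 → N
  i= 1: V-Q =  5 → F
  i= 2: C-J = 19 → T
  i= 3: D-Q = 13 → N
  i= 4: C-X =  5 → F
  i= 5: Z-G = 19 → T
  i= 6: E-R = 13 → N
  i= 7: M-H =  5 → F
  i= 8: K-R = 19 → T
  i= 9: U-H = 13 → N
  i=10: A-V =  5 → F
  i=11: T-A = 19 → T
  shifts repeat with period 3: NFT

NFT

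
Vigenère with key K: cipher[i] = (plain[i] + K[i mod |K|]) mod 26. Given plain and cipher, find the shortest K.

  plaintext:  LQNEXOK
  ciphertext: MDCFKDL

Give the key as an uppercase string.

BNP

  i= 0: M-L =  1 → B
  i= 1: D-Q = 13 → N
  i= 2: C-N = 15 → P
  i= 3: F-E =  1 → B
  i= 4: K-X = 13 → N
  i= 5: D-O = 15 → P
  i= 6: L-K =  1 → B
  shifts repeat with period 3: BNP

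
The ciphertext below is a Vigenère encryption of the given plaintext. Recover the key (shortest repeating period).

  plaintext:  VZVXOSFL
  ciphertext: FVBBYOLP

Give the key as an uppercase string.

  i= 0: F-V = 10 → K
  i= 1: V-Z = 22 → W
  i= 2: B-V =  6 → G
  i= 3: B-X =  4 → E
  i= 4: Y-O = 10 → K
  i= 5: O-S = 22 → W
  i= 6: L-F =  6 → G
  i= 7: P-L =  4 → E
  shifts repeat with period 4: KWGE

KWGE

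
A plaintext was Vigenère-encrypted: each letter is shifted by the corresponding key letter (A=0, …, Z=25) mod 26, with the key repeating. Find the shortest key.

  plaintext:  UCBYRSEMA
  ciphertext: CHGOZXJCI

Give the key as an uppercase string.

  i= 0: C-U =  8 → I
  i= 1: H-C =  5 → F
  i= 2: G-B =  5 → F
  i= 3: O-Y = 16 → Q
  i= 4: Z-R =  8 → I
  i= 5: X-S =  5 → F
  i= 6: J-E =  5 → F
  i= 7: C-M = 16 → Q
  i= 8: I-A =  8 → I
  shifts repeat with period 4: IFFQ

IFFQ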